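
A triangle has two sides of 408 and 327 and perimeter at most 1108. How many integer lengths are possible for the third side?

Triangle inequality: 81 < x < 735. Perimeter ≤ 1108 gives x ≤ 1108 − 408 − 327 = 373.
So 81 < x ≤ 373; integers 82 through 373: 292 values.

292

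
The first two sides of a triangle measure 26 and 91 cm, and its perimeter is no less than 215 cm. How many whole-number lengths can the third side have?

Triangle inequality: 65 < x < 117. Perimeter ≥ 215 gives x ≥ 215 − 26 − 91 = 98.
So 98 ≤ x < 117; integers 98 through 116: 19 values.

19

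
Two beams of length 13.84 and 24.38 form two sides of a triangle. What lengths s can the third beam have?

10.54 < s < 38.22

By the triangle inequality, s must be less than 13.84 + 24.38 = 38.22 and greater than |13.84 − 24.38| = 10.54.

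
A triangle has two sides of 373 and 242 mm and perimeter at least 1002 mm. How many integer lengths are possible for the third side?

228

Triangle inequality: 131 < x < 615. Perimeter ≥ 1002 gives x ≥ 1002 − 373 − 242 = 387.
So 387 ≤ x < 615; integers 387 through 614: 228 values.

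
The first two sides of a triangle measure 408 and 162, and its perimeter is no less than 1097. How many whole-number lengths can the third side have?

43

Triangle inequality: 246 < x < 570. Perimeter ≥ 1097 gives x ≥ 1097 − 408 − 162 = 527.
So 527 ≤ x < 570; integers 527 through 569: 43 values.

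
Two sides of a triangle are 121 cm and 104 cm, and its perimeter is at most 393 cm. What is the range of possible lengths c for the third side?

17 < c ≤ 168

Triangle inequality alone gives 17 < c < 225.
The perimeter condition gives c ≤ 393 − 121 − 104 = 168.
Intersecting the two: 17 < c ≤ 168.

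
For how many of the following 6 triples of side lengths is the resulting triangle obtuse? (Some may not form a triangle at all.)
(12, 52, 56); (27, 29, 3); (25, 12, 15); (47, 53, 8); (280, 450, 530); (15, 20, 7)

(12,52,56): 12²+52² = 2848 < 3136 = 56² → obtuse
(27,29,3): 3²+27² = 738 < 841 = 29² → obtuse
(25,12,15): 12²+15² = 369 < 625 = 25² → obtuse
(47,53,8): 8²+47² = 2273 < 2809 = 53² → obtuse
(280,450,530): 280²+450² = 280900 = 530² → right
(15,20,7): 7²+15² = 274 < 400 = 20² → obtuse
5 of the 6 are obtuse.

5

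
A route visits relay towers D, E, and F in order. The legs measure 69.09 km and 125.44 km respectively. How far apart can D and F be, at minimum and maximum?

56.35 ≤ DF ≤ 194.53 km

By the triangle inequality, |69.09 − 125.44| ≤ DF ≤ 69.09 + 125.44.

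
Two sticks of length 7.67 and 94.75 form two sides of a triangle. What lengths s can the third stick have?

87.08 < s < 102.42

By the triangle inequality, s must be less than 7.67 + 94.75 = 102.42 and greater than |7.67 − 94.75| = 87.08.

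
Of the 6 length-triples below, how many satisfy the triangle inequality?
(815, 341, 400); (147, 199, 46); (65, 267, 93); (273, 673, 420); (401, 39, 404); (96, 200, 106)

3

(341,400,815): 341+400 ≤ 815 → not valid
(46,147,199): 46+147 ≤ 199 → not valid
(65,93,267): 65+93 ≤ 267 → not valid
(273,420,673): 273+420 > 673 → valid
(39,401,404): 39+401 > 404 → valid
(96,106,200): 96+106 > 200 → valid
3 of the 6 triples form a triangle.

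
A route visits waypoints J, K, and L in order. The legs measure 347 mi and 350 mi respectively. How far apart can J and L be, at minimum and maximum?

By the triangle inequality, |347 − 350| ≤ JL ≤ 347 + 350.

3 ≤ JL ≤ 697 mi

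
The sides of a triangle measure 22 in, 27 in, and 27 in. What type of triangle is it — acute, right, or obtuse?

acute

Compare the square of the longest side to the sum of squares of the other two: 22² + 27² = 1213 > 729 = 27².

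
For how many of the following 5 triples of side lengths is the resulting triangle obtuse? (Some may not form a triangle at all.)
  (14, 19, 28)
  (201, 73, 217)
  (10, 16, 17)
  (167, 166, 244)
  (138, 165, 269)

4

(14,19,28): 14²+19² = 557 < 784 = 28² → obtuse
(201,73,217): 73²+201² = 45730 < 47089 = 217² → obtuse
(10,16,17): 10²+16² = 356 > 289 = 17² → acute
(167,166,244): 166²+167² = 55445 < 59536 = 244² → obtuse
(138,165,269): 138²+165² = 46269 < 72361 = 269² → obtuse
4 of the 5 are obtuse.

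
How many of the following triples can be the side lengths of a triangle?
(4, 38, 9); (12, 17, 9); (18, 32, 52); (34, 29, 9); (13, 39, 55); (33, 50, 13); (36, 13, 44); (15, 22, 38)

3

(4,9,38): 4+9 ≤ 38 → not valid
(9,12,17): 9+12 > 17 → valid
(18,32,52): 18+32 ≤ 52 → not valid
(9,29,34): 9+29 > 34 → valid
(13,39,55): 13+39 ≤ 55 → not valid
(13,33,50): 13+33 ≤ 50 → not valid
(13,36,44): 13+36 > 44 → valid
(15,22,38): 15+22 ≤ 38 → not valid
3 of the 8 triples form a triangle.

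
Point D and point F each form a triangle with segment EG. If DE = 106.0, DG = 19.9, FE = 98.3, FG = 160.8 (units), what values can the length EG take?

From triangle DEG: |106.0 − 19.9| < EG < 106.0 + 19.9, i.e. 86.1 < EG < 125.9.
From triangle FEG: 62.5 < EG < 259.1.
Both must hold, so EG lies in the intersection.

86.1 < EG < 125.9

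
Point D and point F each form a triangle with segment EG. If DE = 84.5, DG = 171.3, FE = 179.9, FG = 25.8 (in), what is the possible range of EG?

154.1 < EG < 205.7

From triangle DEG: |84.5 − 171.3| < EG < 84.5 + 171.3, i.e. 86.8 < EG < 255.8.
From triangle FEG: 154.1 < EG < 205.7.
Both must hold, so EG lies in the intersection.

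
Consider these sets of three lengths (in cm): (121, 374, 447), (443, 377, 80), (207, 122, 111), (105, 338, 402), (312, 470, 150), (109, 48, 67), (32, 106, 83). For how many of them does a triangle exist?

6

(121,374,447): 121+374 > 447 → valid
(80,377,443): 80+377 > 443 → valid
(111,122,207): 111+122 > 207 → valid
(105,338,402): 105+338 > 402 → valid
(150,312,470): 150+312 ≤ 470 → not valid
(48,67,109): 48+67 > 109 → valid
(32,83,106): 32+83 > 106 → valid
6 of the 7 triples form a triangle.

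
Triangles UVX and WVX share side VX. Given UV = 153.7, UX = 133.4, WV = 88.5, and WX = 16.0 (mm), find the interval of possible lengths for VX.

72.5 < VX < 104.5

From triangle UVX: |153.7 − 133.4| < VX < 153.7 + 133.4, i.e. 20.3 < VX < 287.1.
From triangle WVX: 72.5 < VX < 104.5.
Both must hold, so VX lies in the intersection.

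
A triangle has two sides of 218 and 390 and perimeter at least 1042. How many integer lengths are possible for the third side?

174

Triangle inequality: 172 < x < 608. Perimeter ≥ 1042 gives x ≥ 1042 − 218 − 390 = 434.
So 434 ≤ x < 608; integers 434 through 607: 174 values.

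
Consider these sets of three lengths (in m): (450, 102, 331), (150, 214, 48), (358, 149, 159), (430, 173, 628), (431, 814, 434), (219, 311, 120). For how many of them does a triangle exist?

(102,331,450): 102+331 ≤ 450 → not valid
(48,150,214): 48+150 ≤ 214 → not valid
(149,159,358): 149+159 ≤ 358 → not valid
(173,430,628): 173+430 ≤ 628 → not valid
(431,434,814): 431+434 > 814 → valid
(120,219,311): 120+219 > 311 → valid
2 of the 6 triples form a triangle.

2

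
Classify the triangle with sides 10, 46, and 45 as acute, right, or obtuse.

acute

Compare the square of the longest side to the sum of squares of the other two: 10² + 45² = 2125 > 2116 = 46².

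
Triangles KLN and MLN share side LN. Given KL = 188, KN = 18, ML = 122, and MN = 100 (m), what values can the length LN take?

From triangle KLN: |188 − 18| < LN < 188 + 18, i.e. 170 < LN < 206.
From triangle MLN: 22 < LN < 222.
Both must hold, so LN lies in the intersection.

170 < LN < 206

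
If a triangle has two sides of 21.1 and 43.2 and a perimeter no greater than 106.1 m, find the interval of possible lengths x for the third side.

Triangle inequality alone gives 22.1 < x < 64.3.
The perimeter condition gives x ≤ 106.1 − 21.1 − 43.2 = 41.8.
Intersecting the two: 22.1 < x ≤ 41.8.

22.1 < x ≤ 41.8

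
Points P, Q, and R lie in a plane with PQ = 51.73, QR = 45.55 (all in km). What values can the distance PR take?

6.18 ≤ PR ≤ 97.28 km

By the triangle inequality, |51.73 − 45.55| ≤ PR ≤ 51.73 + 45.55.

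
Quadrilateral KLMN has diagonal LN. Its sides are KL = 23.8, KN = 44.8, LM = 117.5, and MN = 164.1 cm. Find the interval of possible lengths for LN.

From triangle KLN: |23.8 − 44.8| < LN < 23.8 + 44.8, i.e. 21.0 < LN < 68.6.
From triangle MLN: 46.6 < LN < 281.6.
Both must hold, so LN lies in the intersection.

46.6 < LN < 68.6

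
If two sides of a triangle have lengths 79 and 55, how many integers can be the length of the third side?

109

The third side lies in the open interval (24, 134).
Integers from 25 to 133 inclusive: 133 − 25 + 1 = 109.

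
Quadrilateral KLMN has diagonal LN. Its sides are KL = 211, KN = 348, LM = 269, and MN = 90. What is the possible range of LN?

179 < LN < 359

From triangle KLN: |211 − 348| < LN < 211 + 348, i.e. 137 < LN < 559.
From triangle MLN: 179 < LN < 359.
Both must hold, so LN lies in the intersection.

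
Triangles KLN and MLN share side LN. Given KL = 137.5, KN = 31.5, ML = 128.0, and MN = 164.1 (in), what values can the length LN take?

From triangle KLN: |137.5 − 31.5| < LN < 137.5 + 31.5, i.e. 106.0 < LN < 169.0.
From triangle MLN: 36.1 < LN < 292.1.
Both must hold, so LN lies in the intersection.

106.0 < LN < 169.0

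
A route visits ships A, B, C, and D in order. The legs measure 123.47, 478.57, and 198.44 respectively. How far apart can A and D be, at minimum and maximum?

The maximum is all hops collinear in one direction: 123.47 + 478.57 + 198.44 = 800.48.
The longest hop is 478.57; the others sum to 321.91. Folding the others back against it leaves at least 478.57 − 321.91 = 156.66.

156.66 ≤ AD ≤ 800.48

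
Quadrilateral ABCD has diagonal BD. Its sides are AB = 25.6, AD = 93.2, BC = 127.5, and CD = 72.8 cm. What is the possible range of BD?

67.6 < BD < 118.8

From triangle ABD: |25.6 − 93.2| < BD < 25.6 + 93.2, i.e. 67.6 < BD < 118.8.
From triangle CBD: 54.7 < BD < 200.3.
Both must hold, so BD lies in the intersection.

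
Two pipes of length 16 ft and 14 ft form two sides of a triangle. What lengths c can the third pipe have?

By the triangle inequality, c must be less than 16 + 14 = 30 and greater than |16 − 14| = 2.

2 < c < 30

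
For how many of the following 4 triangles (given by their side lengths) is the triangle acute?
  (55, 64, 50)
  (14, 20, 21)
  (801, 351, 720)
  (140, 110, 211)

(55,64,50): 50²+55² = 5525 > 4096 = 64² → acute
(14,20,21): 14²+20² = 596 > 441 = 21² → acute
(801,351,720): 351²+720² = 641601 = 801² → right
(140,110,211): 110²+140² = 31700 < 44521 = 211² → obtuse
2 of the 4 are acute.

2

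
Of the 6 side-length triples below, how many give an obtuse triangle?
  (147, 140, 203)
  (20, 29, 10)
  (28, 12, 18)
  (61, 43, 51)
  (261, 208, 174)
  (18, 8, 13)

(147,140,203): 140²+147² = 41209 = 203² → right
(20,29,10): 10²+20² = 500 < 841 = 29² → obtuse
(28,12,18): 12²+18² = 468 < 784 = 28² → obtuse
(61,43,51): 43²+51² = 4450 > 3721 = 61² → acute
(261,208,174): 174²+208² = 73540 > 68121 = 261² → acute
(18,8,13): 8²+13² = 233 < 324 = 18² → obtuse
3 of the 6 are obtuse.

3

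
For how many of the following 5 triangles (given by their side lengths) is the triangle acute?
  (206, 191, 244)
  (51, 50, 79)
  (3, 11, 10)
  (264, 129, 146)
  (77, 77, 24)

(206,191,244): 191²+206² = 78917 > 59536 = 244² → acute
(51,50,79): 50²+51² = 5101 < 6241 = 79² → obtuse
(3,11,10): 3²+10² = 109 < 121 = 11² → obtuse
(264,129,146): 129²+146² = 37957 < 69696 = 264² → obtuse
(77,77,24): 24²+77² = 6505 > 5929 = 77² → acute
2 of the 5 are acute.

2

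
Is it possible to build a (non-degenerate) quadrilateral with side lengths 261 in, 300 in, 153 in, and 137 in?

Yes

A quadrilateral exists iff every side is shorter than the sum of the others — equivalently, the longest side is less than the sum of the rest.
Longest side 300 < 551 (sum of the remaining 3), so yes.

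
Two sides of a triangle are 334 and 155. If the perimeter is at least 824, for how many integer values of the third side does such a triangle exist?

Triangle inequality: 179 < x < 489. Perimeter ≥ 824 gives x ≥ 824 − 334 − 155 = 335.
So 335 ≤ x < 489; integers 335 through 488: 154 values.

154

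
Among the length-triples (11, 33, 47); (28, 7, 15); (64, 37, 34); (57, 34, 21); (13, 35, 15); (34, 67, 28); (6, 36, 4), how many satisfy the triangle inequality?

1

(11,33,47): 11+33 ≤ 47 → not valid
(7,15,28): 7+15 ≤ 28 → not valid
(34,37,64): 34+37 > 64 → valid
(21,34,57): 21+34 ≤ 57 → not valid
(13,15,35): 13+15 ≤ 35 → not valid
(28,34,67): 28+34 ≤ 67 → not valid
(4,6,36): 4+6 ≤ 36 → not valid
1 of the 7 triples forms a triangle.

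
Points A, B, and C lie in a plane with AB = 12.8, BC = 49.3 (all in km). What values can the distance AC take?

36.5 ≤ AC ≤ 62.1 km

By the triangle inequality, |12.8 − 49.3| ≤ AC ≤ 12.8 + 49.3.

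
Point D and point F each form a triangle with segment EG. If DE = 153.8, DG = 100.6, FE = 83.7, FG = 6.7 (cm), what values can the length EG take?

77.0 < EG < 90.4

From triangle DEG: |153.8 − 100.6| < EG < 153.8 + 100.6, i.e. 53.2 < EG < 254.4.
From triangle FEG: 77.0 < EG < 90.4.
Both must hold, so EG lies in the intersection.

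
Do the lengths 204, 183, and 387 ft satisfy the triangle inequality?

The two shorter sides sum to 387, exactly equal to the longest side 387.
That gives only a degenerate (flat) triangle — the inequality must be strict.

No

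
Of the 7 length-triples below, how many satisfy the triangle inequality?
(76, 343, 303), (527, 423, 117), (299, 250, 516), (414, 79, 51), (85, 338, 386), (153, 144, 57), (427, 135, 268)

(76,303,343): 76+303 > 343 → valid
(117,423,527): 117+423 > 527 → valid
(250,299,516): 250+299 > 516 → valid
(51,79,414): 51+79 ≤ 414 → not valid
(85,338,386): 85+338 > 386 → valid
(57,144,153): 57+144 > 153 → valid
(135,268,427): 135+268 ≤ 427 → not valid
5 of the 7 triples form a triangle.

5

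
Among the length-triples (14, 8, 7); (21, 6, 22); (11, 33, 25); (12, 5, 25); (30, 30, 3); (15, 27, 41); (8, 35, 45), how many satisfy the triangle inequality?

(7,8,14): 7+8 > 14 → valid
(6,21,22): 6+21 > 22 → valid
(11,25,33): 11+25 > 33 → valid
(5,12,25): 5+12 ≤ 25 → not valid
(3,30,30): 3+30 > 30 → valid
(15,27,41): 15+27 > 41 → valid
(8,35,45): 8+35 ≤ 45 → not valid
5 of the 7 triples form a triangle.

5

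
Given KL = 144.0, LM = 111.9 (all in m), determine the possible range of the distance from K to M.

32.1 ≤ KM ≤ 255.9 m

By the triangle inequality, |144.0 − 111.9| ≤ KM ≤ 144.0 + 111.9.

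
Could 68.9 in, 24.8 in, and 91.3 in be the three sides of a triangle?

Yes

The longest side is 91.3, and the other two sum to 93.7.
Since 93.7 > 91.3, the triangle inequality holds.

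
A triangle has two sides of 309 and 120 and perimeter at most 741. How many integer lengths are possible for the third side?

123

Triangle inequality: 189 < x < 429. Perimeter ≤ 741 gives x ≤ 741 − 309 − 120 = 312.
So 189 < x ≤ 312; integers 190 through 312: 123 values.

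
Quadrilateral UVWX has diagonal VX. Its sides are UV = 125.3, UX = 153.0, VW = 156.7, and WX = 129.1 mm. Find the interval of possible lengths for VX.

From triangle UVX: |125.3 − 153.0| < VX < 125.3 + 153.0, i.e. 27.7 < VX < 278.3.
From triangle WVX: 27.6 < VX < 285.8.
Both must hold, so VX lies in the intersection.

27.7 < VX < 278.3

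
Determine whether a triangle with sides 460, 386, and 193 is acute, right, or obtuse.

obtuse

Compare the square of the longest side to the sum of squares of the other two: 193² + 386² = 186245 < 211600 = 460².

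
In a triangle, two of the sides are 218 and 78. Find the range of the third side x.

140 < x < 296

By the triangle inequality, x must be less than 218 + 78 = 296 and greater than |218 − 78| = 140.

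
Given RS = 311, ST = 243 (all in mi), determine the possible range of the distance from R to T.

By the triangle inequality, |311 − 243| ≤ RT ≤ 311 + 243.

68 ≤ RT ≤ 554 mi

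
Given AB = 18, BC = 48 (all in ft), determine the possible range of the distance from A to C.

By the triangle inequality, |18 − 48| ≤ AC ≤ 18 + 48.

30 ≤ AC ≤ 66 ft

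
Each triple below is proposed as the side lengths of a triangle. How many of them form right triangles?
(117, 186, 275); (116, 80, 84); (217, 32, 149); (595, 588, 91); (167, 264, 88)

2

(117,186,275): 117²+186² = 48285 < 75625 = 275² → obtuse
(116,80,84): 80²+84² = 13456 = 116² → right
(217,32,149): 32+149 ≤ 217, not a triangle
(595,588,91): 91²+588² = 354025 = 595² → right
(167,264,88): 88+167 ≤ 264, not a triangle
2 of the 5 are right.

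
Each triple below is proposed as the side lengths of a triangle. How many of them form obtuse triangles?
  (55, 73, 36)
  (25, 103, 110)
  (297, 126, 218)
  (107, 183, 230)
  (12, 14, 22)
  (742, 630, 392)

(55,73,36): 36²+55² = 4321 < 5329 = 73² → obtuse
(25,103,110): 25²+103² = 11234 < 12100 = 110² → obtuse
(297,126,218): 126²+218² = 63400 < 88209 = 297² → obtuse
(107,183,230): 107²+183² = 44938 < 52900 = 230² → obtuse
(12,14,22): 12²+14² = 340 < 484 = 22² → obtuse
(742,630,392): 392²+630² = 550564 = 742² → right
5 of the 6 are obtuse.

5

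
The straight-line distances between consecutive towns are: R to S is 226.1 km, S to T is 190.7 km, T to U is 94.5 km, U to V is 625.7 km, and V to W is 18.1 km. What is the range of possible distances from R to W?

96.3 ≤ RW ≤ 1155.1 km

The maximum is all hops collinear in one direction: 226.1 + 190.7 + 94.5 + 625.7 + 18.1 = 1155.1.
The longest hop is 625.7; the others sum to 529.4. Folding the others back against it leaves at least 625.7 − 529.4 = 96.3.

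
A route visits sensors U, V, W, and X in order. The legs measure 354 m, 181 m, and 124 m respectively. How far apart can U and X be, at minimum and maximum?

49 ≤ UX ≤ 659 m

The maximum is all hops collinear in one direction: 354 + 181 + 124 = 659.
The longest hop is 354; the others sum to 305. Folding the others back against it leaves at least 354 − 305 = 49.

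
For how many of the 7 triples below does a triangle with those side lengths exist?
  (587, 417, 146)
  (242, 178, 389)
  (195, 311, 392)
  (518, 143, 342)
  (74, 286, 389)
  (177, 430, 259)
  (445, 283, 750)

3

(146,417,587): 146+417 ≤ 587 → not valid
(178,242,389): 178+242 > 389 → valid
(195,311,392): 195+311 > 392 → valid
(143,342,518): 143+342 ≤ 518 → not valid
(74,286,389): 74+286 ≤ 389 → not valid
(177,259,430): 177+259 > 430 → valid
(283,445,750): 283+445 ≤ 750 → not valid
3 of the 7 triples form a triangle.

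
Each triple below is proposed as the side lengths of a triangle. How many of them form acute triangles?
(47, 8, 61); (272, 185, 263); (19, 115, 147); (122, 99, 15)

1

(47,8,61): 8+47 ≤ 61, not a triangle
(272,185,263): 185²+263² = 103394 > 73984 = 272² → acute
(19,115,147): 19+115 ≤ 147, not a triangle
(122,99,15): 15+99 ≤ 122, not a triangle
1 of the 4 is acute.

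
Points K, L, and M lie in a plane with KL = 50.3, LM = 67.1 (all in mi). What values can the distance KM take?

By the triangle inequality, |50.3 − 67.1| ≤ KM ≤ 50.3 + 67.1.

16.8 ≤ KM ≤ 117.4 mi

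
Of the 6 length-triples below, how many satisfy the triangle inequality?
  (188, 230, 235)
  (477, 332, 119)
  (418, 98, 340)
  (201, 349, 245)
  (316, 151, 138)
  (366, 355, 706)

4

(188,230,235): 188+230 > 235 → valid
(119,332,477): 119+332 ≤ 477 → not valid
(98,340,418): 98+340 > 418 → valid
(201,245,349): 201+245 > 349 → valid
(138,151,316): 138+151 ≤ 316 → not valid
(355,366,706): 355+366 > 706 → valid
4 of the 6 triples form a triangle.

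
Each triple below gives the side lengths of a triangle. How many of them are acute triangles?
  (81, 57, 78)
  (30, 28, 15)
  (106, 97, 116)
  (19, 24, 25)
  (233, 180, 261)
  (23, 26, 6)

5

(81,57,78): 57²+78² = 9333 > 6561 = 81² → acute
(30,28,15): 15²+28² = 1009 > 900 = 30² → acute
(106,97,116): 97²+106² = 20645 > 13456 = 116² → acute
(19,24,25): 19²+24² = 937 > 625 = 25² → acute
(233,180,261): 180²+233² = 86689 > 68121 = 261² → acute
(23,26,6): 6²+23² = 565 < 676 = 26² → obtuse
5 of the 6 are acute.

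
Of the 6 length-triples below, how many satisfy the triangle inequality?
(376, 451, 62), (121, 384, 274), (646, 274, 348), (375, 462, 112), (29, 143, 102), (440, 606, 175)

(62,376,451): 62+376 ≤ 451 → not valid
(121,274,384): 121+274 > 384 → valid
(274,348,646): 274+348 ≤ 646 → not valid
(112,375,462): 112+375 > 462 → valid
(29,102,143): 29+102 ≤ 143 → not valid
(175,440,606): 175+440 > 606 → valid
3 of the 6 triples form a triangle.

3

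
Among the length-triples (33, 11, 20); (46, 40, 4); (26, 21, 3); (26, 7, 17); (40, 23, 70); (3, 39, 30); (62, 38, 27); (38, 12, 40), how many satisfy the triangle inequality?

2

(11,20,33): 11+20 ≤ 33 → not valid
(4,40,46): 4+40 ≤ 46 → not valid
(3,21,26): 3+21 ≤ 26 → not valid
(7,17,26): 7+17 ≤ 26 → not valid
(23,40,70): 23+40 ≤ 70 → not valid
(3,30,39): 3+30 ≤ 39 → not valid
(27,38,62): 27+38 > 62 → valid
(12,38,40): 12+38 > 40 → valid
2 of the 8 triples form a triangle.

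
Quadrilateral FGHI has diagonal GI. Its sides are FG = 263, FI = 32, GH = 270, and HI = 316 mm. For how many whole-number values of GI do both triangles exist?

From triangle FGI: 231 < GI < 295.
From triangle HGI: 46 < GI < 586.
Intersection: 231 < GI < 295, so integers 232 through 294: 63 values.

63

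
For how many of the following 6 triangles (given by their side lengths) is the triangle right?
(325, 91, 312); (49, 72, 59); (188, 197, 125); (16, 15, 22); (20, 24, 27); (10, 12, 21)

1

(325,91,312): 91²+312² = 105625 = 325² → right
(49,72,59): 49²+59² = 5882 > 5184 = 72² → acute
(188,197,125): 125²+188² = 50969 > 38809 = 197² → acute
(16,15,22): 15²+16² = 481 < 484 = 22² → obtuse
(20,24,27): 20²+24² = 976 > 729 = 27² → acute
(10,12,21): 10²+12² = 244 < 441 = 21² → obtuse
1 of the 6 is right.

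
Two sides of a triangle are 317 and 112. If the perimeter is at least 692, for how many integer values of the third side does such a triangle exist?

Triangle inequality: 205 < x < 429. Perimeter ≥ 692 gives x ≥ 692 − 317 − 112 = 263.
So 263 ≤ x < 429; integers 263 through 428: 166 values.

166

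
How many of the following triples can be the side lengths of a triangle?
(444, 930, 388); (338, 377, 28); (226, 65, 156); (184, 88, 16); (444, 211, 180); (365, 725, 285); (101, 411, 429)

(388,444,930): 388+444 ≤ 930 → not valid
(28,338,377): 28+338 ≤ 377 → not valid
(65,156,226): 65+156 ≤ 226 → not valid
(16,88,184): 16+88 ≤ 184 → not valid
(180,211,444): 180+211 ≤ 444 → not valid
(285,365,725): 285+365 ≤ 725 → not valid
(101,411,429): 101+411 > 429 → valid
1 of the 7 triples forms a triangle.

1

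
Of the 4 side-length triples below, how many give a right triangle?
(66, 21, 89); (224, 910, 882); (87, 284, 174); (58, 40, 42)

2

(66,21,89): 21+66 ≤ 89, not a triangle
(224,910,882): 224²+882² = 828100 = 910² → right
(87,284,174): 87+174 ≤ 284, not a triangle
(58,40,42): 40²+42² = 3364 = 58² → right
2 of the 4 are right.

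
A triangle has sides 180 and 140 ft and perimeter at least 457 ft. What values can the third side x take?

137 ≤ x < 320

Triangle inequality alone gives 40 < x < 320.
The perimeter condition gives x ≥ 457 − 180 − 140 = 137.
Intersecting the two: 137 ≤ x < 320.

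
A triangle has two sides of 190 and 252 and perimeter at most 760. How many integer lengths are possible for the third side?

Triangle inequality: 62 < x < 442. Perimeter ≤ 760 gives x ≤ 760 − 190 − 252 = 318.
So 62 < x ≤ 318; integers 63 through 318: 256 values.

256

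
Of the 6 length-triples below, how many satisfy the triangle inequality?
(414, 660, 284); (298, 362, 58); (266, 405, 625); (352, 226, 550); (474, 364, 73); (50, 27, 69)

4

(284,414,660): 284+414 > 660 → valid
(58,298,362): 58+298 ≤ 362 → not valid
(266,405,625): 266+405 > 625 → valid
(226,352,550): 226+352 > 550 → valid
(73,364,474): 73+364 ≤ 474 → not valid
(27,50,69): 27+50 > 69 → valid
4 of the 6 triples form a triangle.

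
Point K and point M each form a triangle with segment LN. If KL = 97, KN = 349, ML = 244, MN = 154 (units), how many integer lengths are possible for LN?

145

From triangle KLN: 252 < LN < 446.
From triangle MLN: 90 < LN < 398.
Intersection: 252 < LN < 398, so integers 253 through 397: 145 values.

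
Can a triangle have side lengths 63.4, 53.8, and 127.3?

The longest side is 127.3, but the other two sum to only 117.2.
117.2 < 127.3, so the triangle inequality fails.

No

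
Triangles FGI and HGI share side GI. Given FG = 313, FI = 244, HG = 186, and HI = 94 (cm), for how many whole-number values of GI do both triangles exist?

From triangle FGI: 69 < GI < 557.
From triangle HGI: 92 < GI < 280.
Intersection: 92 < GI < 280, so integers 93 through 279: 187 values.

187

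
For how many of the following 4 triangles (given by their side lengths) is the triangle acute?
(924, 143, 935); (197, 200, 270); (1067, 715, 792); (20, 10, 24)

(924,143,935): 143²+924² = 874225 = 935² → right
(197,200,270): 197²+200² = 78809 > 72900 = 270² → acute
(1067,715,792): 715²+792² = 1138489 = 1067² → right
(20,10,24): 10²+20² = 500 < 576 = 24² → obtuse
1 of the 4 is acute.

1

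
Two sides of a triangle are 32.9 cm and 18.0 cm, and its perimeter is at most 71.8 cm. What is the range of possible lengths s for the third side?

Triangle inequality alone gives 14.9 < s < 50.9.
The perimeter condition gives s ≤ 71.8 − 32.9 − 18.0 = 20.9.
Intersecting the two: 14.9 < s ≤ 20.9.

14.9 < s ≤ 20.9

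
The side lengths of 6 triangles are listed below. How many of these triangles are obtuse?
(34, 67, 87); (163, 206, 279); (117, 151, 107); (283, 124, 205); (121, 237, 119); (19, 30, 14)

(34,67,87): 34²+67² = 5645 < 7569 = 87² → obtuse
(163,206,279): 163²+206² = 69005 < 77841 = 279² → obtuse
(117,151,107): 107²+117² = 25138 > 22801 = 151² → acute
(283,124,205): 124²+205² = 57401 < 80089 = 283² → obtuse
(121,237,119): 119²+121² = 28802 < 56169 = 237² → obtuse
(19,30,14): 14²+19² = 557 < 900 = 30² → obtuse
5 of the 6 are obtuse.

5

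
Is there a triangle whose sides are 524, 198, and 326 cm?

No

The two shorter sides sum to 524, exactly equal to the longest side 524.
That gives only a degenerate (flat) triangle — the inequality must be strict.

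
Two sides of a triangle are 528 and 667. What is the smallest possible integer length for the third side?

The third side must be strictly greater than |528 − 667| = 139.
The smallest integer above 139 is 140.

140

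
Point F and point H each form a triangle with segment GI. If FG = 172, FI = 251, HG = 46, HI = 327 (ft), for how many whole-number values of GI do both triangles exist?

From triangle FGI: 79 < GI < 423.
From triangle HGI: 281 < GI < 373.
Intersection: 281 < GI < 373, so integers 282 through 372: 91 values.

91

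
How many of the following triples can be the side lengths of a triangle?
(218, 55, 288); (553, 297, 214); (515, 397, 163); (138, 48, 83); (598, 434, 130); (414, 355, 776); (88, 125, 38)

2

(55,218,288): 55+218 ≤ 288 → not valid
(214,297,553): 214+297 ≤ 553 → not valid
(163,397,515): 163+397 > 515 → valid
(48,83,138): 48+83 ≤ 138 → not valid
(130,434,598): 130+434 ≤ 598 → not valid
(355,414,776): 355+414 ≤ 776 → not valid
(38,88,125): 38+88 > 125 → valid
2 of the 7 triples form a triangle.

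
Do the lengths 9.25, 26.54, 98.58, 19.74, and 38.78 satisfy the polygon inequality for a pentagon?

No

For a pentagon, each side must be shorter than the sum of the others.
Here the longest side is 98.58, but the remaining 4 sides sum to only 94.31.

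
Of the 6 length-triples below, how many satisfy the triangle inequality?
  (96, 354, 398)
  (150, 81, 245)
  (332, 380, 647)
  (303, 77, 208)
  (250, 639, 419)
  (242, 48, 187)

(96,354,398): 96+354 > 398 → valid
(81,150,245): 81+150 ≤ 245 → not valid
(332,380,647): 332+380 > 647 → valid
(77,208,303): 77+208 ≤ 303 → not valid
(250,419,639): 250+419 > 639 → valid
(48,187,242): 48+187 ≤ 242 → not valid
3 of the 6 triples form a triangle.

3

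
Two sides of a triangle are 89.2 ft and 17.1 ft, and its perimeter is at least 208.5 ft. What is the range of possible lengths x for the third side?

102.2 ≤ x < 106.3

Triangle inequality alone gives 72.1 < x < 106.3.
The perimeter condition gives x ≥ 208.5 − 89.2 − 17.1 = 102.2.
Intersecting the two: 102.2 ≤ x < 106.3.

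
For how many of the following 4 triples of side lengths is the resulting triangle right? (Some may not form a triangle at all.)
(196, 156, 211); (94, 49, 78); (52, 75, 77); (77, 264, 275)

(196,156,211): 156²+196² = 62752 > 44521 = 211² → acute
(94,49,78): 49²+78² = 8485 < 8836 = 94² → obtuse
(52,75,77): 52²+75² = 8329 > 5929 = 77² → acute
(77,264,275): 77²+264² = 75625 = 275² → right
1 of the 4 is right.

1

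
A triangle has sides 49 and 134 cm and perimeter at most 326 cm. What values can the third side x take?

85 < x ≤ 143

Triangle inequality alone gives 85 < x < 183.
The perimeter condition gives x ≤ 326 − 49 − 134 = 143.
Intersecting the two: 85 < x ≤ 143.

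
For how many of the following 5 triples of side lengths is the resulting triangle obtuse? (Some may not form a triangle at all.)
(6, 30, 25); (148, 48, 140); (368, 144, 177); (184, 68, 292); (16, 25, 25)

1

(6,30,25): 6²+25² = 661 < 900 = 30² → obtuse
(148,48,140): 48²+140² = 21904 = 148² → right
(368,144,177): 144+177 ≤ 368, not a triangle
(184,68,292): 68+184 ≤ 292, not a triangle
(16,25,25): 16²+25² = 881 > 625 = 25² → acute
1 of the 5 is obtuse.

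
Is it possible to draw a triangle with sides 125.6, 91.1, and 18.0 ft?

The longest side is 125.6, but the other two sum to only 109.1.
109.1 < 125.6, so the triangle inequality fails.

No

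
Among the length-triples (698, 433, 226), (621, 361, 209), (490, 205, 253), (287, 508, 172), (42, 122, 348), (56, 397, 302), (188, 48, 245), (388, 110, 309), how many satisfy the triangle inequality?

(226,433,698): 226+433 ≤ 698 → not valid
(209,361,621): 209+361 ≤ 621 → not valid
(205,253,490): 205+253 ≤ 490 → not valid
(172,287,508): 172+287 ≤ 508 → not valid
(42,122,348): 42+122 ≤ 348 → not valid
(56,302,397): 56+302 ≤ 397 → not valid
(48,188,245): 48+188 ≤ 245 → not valid
(110,309,388): 110+309 > 388 → valid
1 of the 8 triples forms a triangle.

1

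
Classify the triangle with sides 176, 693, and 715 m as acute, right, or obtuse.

right

Compare the square of the longest side to the sum of squares of the other two: 176² + 693² = 511225 = 715².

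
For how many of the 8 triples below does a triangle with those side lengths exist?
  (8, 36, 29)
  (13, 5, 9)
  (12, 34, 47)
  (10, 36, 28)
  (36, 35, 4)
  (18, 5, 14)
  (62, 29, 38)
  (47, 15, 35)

7

(8,29,36): 8+29 > 36 → valid
(5,9,13): 5+9 > 13 → valid
(12,34,47): 12+34 ≤ 47 → not valid
(10,28,36): 10+28 > 36 → valid
(4,35,36): 4+35 > 36 → valid
(5,14,18): 5+14 > 18 → valid
(29,38,62): 29+38 > 62 → valid
(15,35,47): 15+35 > 47 → valid
7 of the 8 triples form a triangle.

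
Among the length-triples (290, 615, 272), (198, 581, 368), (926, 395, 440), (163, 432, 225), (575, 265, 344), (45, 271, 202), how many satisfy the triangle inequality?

(272,290,615): 272+290 ≤ 615 → not valid
(198,368,581): 198+368 ≤ 581 → not valid
(395,440,926): 395+440 ≤ 926 → not valid
(163,225,432): 163+225 ≤ 432 → not valid
(265,344,575): 265+344 > 575 → valid
(45,202,271): 45+202 ≤ 271 → not valid
1 of the 6 triples forms a triangle.

1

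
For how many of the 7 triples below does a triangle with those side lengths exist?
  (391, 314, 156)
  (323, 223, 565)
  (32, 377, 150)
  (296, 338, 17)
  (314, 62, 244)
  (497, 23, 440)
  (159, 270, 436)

(156,314,391): 156+314 > 391 → valid
(223,323,565): 223+323 ≤ 565 → not valid
(32,150,377): 32+150 ≤ 377 → not valid
(17,296,338): 17+296 ≤ 338 → not valid
(62,244,314): 62+244 ≤ 314 → not valid
(23,440,497): 23+440 ≤ 497 → not valid
(159,270,436): 159+270 ≤ 436 → not valid
1 of the 7 triples forms a triangle.

1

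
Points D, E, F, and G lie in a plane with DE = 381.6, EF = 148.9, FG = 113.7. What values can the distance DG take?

119.0 ≤ DG ≤ 644.2

The maximum is all hops collinear in one direction: 381.6 + 148.9 + 113.7 = 644.2.
The longest hop is 381.6; the others sum to 262.6. Folding the others back against it leaves at least 381.6 − 262.6 = 119.0.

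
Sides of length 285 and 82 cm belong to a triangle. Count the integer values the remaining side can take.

The third side lies in the open interval (203, 367).
Integers from 204 to 366 inclusive: 366 − 204 + 1 = 163.

163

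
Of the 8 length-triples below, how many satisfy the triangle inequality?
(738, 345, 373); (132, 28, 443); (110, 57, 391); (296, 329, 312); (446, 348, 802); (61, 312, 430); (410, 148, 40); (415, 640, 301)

2

(345,373,738): 345+373 ≤ 738 → not valid
(28,132,443): 28+132 ≤ 443 → not valid
(57,110,391): 57+110 ≤ 391 → not valid
(296,312,329): 296+312 > 329 → valid
(348,446,802): 348+446 ≤ 802 → not valid
(61,312,430): 61+312 ≤ 430 → not valid
(40,148,410): 40+148 ≤ 410 → not valid
(301,415,640): 301+415 > 640 → valid
2 of the 8 triples form a triangle.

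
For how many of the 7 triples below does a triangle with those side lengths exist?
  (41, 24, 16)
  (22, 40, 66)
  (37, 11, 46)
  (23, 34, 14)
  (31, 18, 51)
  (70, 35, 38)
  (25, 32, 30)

(16,24,41): 16+24 ≤ 41 → not valid
(22,40,66): 22+40 ≤ 66 → not valid
(11,37,46): 11+37 > 46 → valid
(14,23,34): 14+23 > 34 → valid
(18,31,51): 18+31 ≤ 51 → not valid
(35,38,70): 35+38 > 70 → valid
(25,30,32): 25+30 > 32 → valid
4 of the 7 triples form a triangle.

4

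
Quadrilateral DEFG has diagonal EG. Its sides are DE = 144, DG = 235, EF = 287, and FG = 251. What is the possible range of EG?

91 < EG < 379

From triangle DEG: |144 − 235| < EG < 144 + 235, i.e. 91 < EG < 379.
From triangle FEG: 36 < EG < 538.
Both must hold, so EG lies in the intersection.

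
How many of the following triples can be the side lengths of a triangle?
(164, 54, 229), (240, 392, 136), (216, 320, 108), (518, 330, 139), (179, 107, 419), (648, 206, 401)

1

(54,164,229): 54+164 ≤ 229 → not valid
(136,240,392): 136+240 ≤ 392 → not valid
(108,216,320): 108+216 > 320 → valid
(139,330,518): 139+330 ≤ 518 → not valid
(107,179,419): 107+179 ≤ 419 → not valid
(206,401,648): 206+401 ≤ 648 → not valid
1 of the 6 triples forms a triangle.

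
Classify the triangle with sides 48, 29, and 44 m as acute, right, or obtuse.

acute

Compare the square of the longest side to the sum of squares of the other two: 29² + 44² = 2777 > 2304 = 48².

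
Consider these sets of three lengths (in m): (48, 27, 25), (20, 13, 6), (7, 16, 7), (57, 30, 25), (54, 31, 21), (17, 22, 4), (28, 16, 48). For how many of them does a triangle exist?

1

(25,27,48): 25+27 > 48 → valid
(6,13,20): 6+13 ≤ 20 → not valid
(7,7,16): 7+7 ≤ 16 → not valid
(25,30,57): 25+30 ≤ 57 → not valid
(21,31,54): 21+31 ≤ 54 → not valid
(4,17,22): 4+17 ≤ 22 → not valid
(16,28,48): 16+28 ≤ 48 → not valid
1 of the 7 triples forms a triangle.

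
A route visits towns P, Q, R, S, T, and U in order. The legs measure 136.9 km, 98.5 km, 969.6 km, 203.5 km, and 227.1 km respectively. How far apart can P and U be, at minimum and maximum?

303.6 ≤ PU ≤ 1635.6 km

The maximum is all hops collinear in one direction: 136.9 + 98.5 + 969.6 + 203.5 + 227.1 = 1635.6.
The longest hop is 969.6; the others sum to 666.0. Folding the others back against it leaves at least 969.6 − 666.0 = 303.6.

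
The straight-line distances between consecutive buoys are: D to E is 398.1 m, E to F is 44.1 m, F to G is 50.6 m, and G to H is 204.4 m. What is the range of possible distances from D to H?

99.0 ≤ DH ≤ 697.2 m

The maximum is all hops collinear in one direction: 398.1 + 44.1 + 50.6 + 204.4 = 697.2.
The longest hop is 398.1; the others sum to 299.1. Folding the others back against it leaves at least 398.1 − 299.1 = 99.0.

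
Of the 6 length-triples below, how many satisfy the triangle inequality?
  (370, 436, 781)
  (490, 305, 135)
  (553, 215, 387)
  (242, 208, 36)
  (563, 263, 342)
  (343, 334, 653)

5

(370,436,781): 370+436 > 781 → valid
(135,305,490): 135+305 ≤ 490 → not valid
(215,387,553): 215+387 > 553 → valid
(36,208,242): 36+208 > 242 → valid
(263,342,563): 263+342 > 563 → valid
(334,343,653): 334+343 > 653 → valid
5 of the 6 triples form a triangle.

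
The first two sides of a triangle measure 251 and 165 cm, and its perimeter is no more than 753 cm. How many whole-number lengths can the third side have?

251

Triangle inequality: 86 < x < 416. Perimeter ≤ 753 gives x ≤ 753 − 251 − 165 = 337.
So 86 < x ≤ 337; integers 87 through 337: 251 values.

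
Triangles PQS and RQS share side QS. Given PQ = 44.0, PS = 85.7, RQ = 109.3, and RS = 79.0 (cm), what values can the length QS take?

From triangle PQS: |44.0 − 85.7| < QS < 44.0 + 85.7, i.e. 41.7 < QS < 129.7.
From triangle RQS: 30.3 < QS < 188.3.
Both must hold, so QS lies in the intersection.

41.7 < QS < 129.7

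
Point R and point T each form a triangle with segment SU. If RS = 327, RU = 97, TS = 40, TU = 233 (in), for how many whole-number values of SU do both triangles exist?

42

From triangle RSU: 230 < SU < 424.
From triangle TSU: 193 < SU < 273.
Intersection: 230 < SU < 273, so integers 231 through 272: 42 values.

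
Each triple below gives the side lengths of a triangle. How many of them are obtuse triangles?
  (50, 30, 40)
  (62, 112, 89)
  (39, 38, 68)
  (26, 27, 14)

2

(50,30,40): 30²+40² = 2500 = 50² → right
(62,112,89): 62²+89² = 11765 < 12544 = 112² → obtuse
(39,38,68): 38²+39² = 2965 < 4624 = 68² → obtuse
(26,27,14): 14²+26² = 872 > 729 = 27² → acute
2 of the 4 are obtuse.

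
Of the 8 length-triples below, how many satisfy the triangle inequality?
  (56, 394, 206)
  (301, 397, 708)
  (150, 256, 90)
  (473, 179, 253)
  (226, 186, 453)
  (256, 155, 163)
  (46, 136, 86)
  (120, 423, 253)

1

(56,206,394): 56+206 ≤ 394 → not valid
(301,397,708): 301+397 ≤ 708 → not valid
(90,150,256): 90+150 ≤ 256 → not valid
(179,253,473): 179+253 ≤ 473 → not valid
(186,226,453): 186+226 ≤ 453 → not valid
(155,163,256): 155+163 > 256 → valid
(46,86,136): 46+86 ≤ 136 → not valid
(120,253,423): 120+253 ≤ 423 → not valid
1 of the 8 triples forms a triangle.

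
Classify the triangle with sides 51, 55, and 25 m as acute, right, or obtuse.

Compare the square of the longest side to the sum of squares of the other two: 25² + 51² = 3226 > 3025 = 55².

acute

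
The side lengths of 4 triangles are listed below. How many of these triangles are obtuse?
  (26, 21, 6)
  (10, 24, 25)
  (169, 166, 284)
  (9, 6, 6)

3

(26,21,6): 6²+21² = 477 < 676 = 26² → obtuse
(10,24,25): 10²+24² = 676 > 625 = 25² → acute
(169,166,284): 166²+169² = 56117 < 80656 = 284² → obtuse
(9,6,6): 6²+6² = 72 < 81 = 9² → obtuse
3 of the 4 are obtuse.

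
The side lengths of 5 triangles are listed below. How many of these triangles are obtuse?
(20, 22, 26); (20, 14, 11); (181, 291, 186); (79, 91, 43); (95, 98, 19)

4

(20,22,26): 20²+22² = 884 > 676 = 26² → acute
(20,14,11): 11²+14² = 317 < 400 = 20² → obtuse
(181,291,186): 181²+186² = 67357 < 84681 = 291² → obtuse
(79,91,43): 43²+79² = 8090 < 8281 = 91² → obtuse
(95,98,19): 19²+95² = 9386 < 9604 = 98² → obtuse
4 of the 5 are obtuse.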